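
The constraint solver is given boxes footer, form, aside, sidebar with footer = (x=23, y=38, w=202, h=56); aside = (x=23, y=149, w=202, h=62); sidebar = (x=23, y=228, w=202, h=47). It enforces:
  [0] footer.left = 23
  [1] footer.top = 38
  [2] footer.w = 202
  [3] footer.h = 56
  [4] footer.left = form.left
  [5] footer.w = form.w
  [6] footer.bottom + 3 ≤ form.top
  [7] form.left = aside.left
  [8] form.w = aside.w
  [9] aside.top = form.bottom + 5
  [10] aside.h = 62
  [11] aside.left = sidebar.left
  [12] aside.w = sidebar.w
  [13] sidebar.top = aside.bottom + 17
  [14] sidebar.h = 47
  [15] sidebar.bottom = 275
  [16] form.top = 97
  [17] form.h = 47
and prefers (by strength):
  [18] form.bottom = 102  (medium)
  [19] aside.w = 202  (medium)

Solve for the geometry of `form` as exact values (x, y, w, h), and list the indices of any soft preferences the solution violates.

form = (x=23, y=97, w=202, h=47)
violated soft preferences: 18

1. form.x = 23  [footer.left = form.left]
2. form.w = 202  [footer.w = form.w]
3. form.y = 97  [form.top = 97]
4. form.h = 47  [form.h = 47]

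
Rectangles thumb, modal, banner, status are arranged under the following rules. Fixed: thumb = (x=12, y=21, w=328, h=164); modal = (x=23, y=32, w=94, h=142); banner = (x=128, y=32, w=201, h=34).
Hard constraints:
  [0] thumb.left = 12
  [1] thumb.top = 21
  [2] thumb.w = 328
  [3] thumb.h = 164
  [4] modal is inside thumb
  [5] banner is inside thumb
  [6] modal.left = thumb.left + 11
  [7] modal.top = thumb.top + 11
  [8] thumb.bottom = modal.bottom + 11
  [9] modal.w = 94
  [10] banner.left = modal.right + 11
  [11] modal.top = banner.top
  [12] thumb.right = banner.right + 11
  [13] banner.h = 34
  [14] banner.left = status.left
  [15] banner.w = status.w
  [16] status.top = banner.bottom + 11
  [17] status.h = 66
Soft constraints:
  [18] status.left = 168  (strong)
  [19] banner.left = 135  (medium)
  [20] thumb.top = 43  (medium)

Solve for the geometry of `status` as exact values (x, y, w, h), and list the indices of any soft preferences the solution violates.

status = (x=128, y=77, w=201, h=66)
violated soft preferences: 18, 19, 20

1. status.x = 128  [banner.left = status.left]
2. status.w = 201  [banner.w = status.w]
3. status.y = 77  [status.top = banner.bottom + 11]
4. status.h = 66  [status.h = 66]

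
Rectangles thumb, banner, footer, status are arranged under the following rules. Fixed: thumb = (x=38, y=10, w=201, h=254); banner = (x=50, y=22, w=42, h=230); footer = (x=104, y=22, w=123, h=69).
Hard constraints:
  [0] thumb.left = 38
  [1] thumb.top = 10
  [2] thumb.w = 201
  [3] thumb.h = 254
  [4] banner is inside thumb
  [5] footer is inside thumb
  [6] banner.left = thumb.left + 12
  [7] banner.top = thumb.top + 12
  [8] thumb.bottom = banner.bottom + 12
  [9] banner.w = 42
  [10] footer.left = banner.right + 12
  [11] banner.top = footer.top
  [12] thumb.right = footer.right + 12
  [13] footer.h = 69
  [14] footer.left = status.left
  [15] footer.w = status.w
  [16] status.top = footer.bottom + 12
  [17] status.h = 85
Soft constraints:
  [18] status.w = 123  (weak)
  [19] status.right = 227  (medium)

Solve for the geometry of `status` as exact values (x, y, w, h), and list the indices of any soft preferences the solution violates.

1. status.x = 104  [footer.left = status.left]
2. status.w = 123  [footer.w = status.w]
3. status.y = 103  [status.top = footer.bottom + 12]
4. status.h = 85  [status.h = 85]

status = (x=104, y=103, w=123, h=85)
violated soft preferences: none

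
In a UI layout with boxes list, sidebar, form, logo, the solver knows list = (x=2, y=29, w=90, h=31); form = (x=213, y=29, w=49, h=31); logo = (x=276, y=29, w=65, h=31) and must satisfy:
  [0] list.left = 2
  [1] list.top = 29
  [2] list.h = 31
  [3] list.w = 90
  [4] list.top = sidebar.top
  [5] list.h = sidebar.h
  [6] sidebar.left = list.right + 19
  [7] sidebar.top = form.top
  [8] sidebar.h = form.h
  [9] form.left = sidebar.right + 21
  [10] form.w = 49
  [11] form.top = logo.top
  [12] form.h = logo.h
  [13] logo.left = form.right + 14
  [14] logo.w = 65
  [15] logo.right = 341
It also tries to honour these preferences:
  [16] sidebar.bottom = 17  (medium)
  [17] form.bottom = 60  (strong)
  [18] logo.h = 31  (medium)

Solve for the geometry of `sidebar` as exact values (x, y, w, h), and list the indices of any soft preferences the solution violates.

1. sidebar.y = 29  [list.top = sidebar.top]
2. sidebar.h = 31  [list.h = sidebar.h]
3. sidebar.x = 111  [sidebar.left = list.right + 19]
4. sidebar.w = 81  [form.left = sidebar.right + 21]

sidebar = (x=111, y=29, w=81, h=31)
violated soft preferences: 16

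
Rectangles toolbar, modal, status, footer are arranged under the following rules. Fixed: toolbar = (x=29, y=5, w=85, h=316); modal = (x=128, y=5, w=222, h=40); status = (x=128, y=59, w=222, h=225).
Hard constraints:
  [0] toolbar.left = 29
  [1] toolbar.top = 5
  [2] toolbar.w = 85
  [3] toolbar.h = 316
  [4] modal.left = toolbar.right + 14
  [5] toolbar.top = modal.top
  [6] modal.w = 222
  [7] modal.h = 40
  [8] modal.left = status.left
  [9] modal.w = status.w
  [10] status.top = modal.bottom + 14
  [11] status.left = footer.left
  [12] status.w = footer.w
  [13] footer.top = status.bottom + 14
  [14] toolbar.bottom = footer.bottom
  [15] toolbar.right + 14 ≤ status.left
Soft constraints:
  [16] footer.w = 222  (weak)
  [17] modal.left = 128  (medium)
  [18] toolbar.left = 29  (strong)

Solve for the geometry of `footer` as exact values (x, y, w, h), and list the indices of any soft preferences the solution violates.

1. footer.x = 128  [status.left = footer.left]
2. footer.w = 222  [status.w = footer.w]
3. footer.y = 298  [footer.top = status.bottom + 14]
4. footer.h = 23  [toolbar.bottom = footer.bottom]

footer = (x=128, y=298, w=222, h=23)
violated soft preferences: none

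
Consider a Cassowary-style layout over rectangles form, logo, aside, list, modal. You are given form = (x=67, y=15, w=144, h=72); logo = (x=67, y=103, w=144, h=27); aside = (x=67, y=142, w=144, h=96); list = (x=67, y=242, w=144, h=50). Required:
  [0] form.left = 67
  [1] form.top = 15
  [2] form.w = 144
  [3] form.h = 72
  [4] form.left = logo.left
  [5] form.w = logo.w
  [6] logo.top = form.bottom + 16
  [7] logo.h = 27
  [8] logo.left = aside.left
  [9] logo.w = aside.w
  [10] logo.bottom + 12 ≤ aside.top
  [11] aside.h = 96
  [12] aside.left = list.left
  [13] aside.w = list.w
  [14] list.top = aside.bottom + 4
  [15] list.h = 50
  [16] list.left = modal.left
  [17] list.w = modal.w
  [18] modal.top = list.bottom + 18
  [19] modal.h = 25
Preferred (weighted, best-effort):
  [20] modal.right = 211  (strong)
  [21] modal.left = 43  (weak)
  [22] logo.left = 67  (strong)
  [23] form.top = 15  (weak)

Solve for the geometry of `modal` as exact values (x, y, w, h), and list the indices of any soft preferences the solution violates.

1. modal.x = 67  [list.left = modal.left]
2. modal.w = 144  [list.w = modal.w]
3. modal.y = 310  [modal.top = list.bottom + 18]
4. modal.h = 25  [modal.h = 25]

modal = (x=67, y=310, w=144, h=25)
violated soft preferences: 21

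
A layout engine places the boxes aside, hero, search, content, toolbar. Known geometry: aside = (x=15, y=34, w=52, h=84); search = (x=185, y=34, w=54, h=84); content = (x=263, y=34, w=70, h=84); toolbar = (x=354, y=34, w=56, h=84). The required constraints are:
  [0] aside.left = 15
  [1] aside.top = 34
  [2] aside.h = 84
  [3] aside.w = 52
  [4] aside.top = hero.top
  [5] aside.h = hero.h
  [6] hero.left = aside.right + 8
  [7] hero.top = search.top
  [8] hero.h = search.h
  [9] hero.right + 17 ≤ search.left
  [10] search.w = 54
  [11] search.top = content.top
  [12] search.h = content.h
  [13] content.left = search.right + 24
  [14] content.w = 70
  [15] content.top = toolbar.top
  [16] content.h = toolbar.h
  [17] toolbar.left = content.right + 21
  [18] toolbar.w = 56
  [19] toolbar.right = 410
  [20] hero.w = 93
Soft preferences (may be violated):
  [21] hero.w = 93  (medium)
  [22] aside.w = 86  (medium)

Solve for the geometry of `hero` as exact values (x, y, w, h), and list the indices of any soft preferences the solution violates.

1. hero.y = 34  [aside.top = hero.top]
2. hero.h = 84  [aside.h = hero.h]
3. hero.x = 75  [hero.left = aside.right + 8]
4. hero.w = 93  [hero.w = 93]

hero = (x=75, y=34, w=93, h=84)
violated soft preferences: 22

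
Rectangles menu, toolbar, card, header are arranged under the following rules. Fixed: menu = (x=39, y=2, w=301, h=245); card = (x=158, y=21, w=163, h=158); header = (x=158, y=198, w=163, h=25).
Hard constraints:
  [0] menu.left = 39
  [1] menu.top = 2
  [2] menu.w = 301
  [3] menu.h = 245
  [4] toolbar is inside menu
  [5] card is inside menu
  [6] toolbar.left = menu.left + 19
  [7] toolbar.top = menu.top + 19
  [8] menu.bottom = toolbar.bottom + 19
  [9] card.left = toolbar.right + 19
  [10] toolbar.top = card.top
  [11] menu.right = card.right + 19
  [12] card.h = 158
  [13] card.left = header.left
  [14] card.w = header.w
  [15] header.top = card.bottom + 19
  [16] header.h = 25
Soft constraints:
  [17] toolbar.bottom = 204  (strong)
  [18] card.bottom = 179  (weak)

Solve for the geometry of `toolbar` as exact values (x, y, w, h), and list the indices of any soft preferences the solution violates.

1. toolbar.x = 58  [toolbar.left = menu.left + 19]
2. toolbar.y = 21  [toolbar.top = menu.top + 19]
3. toolbar.h = 207  [menu.bottom = toolbar.bottom + 19]
4. toolbar.w = 81  [card.left = toolbar.right + 19]

toolbar = (x=58, y=21, w=81, h=207)
violated soft preferences: 17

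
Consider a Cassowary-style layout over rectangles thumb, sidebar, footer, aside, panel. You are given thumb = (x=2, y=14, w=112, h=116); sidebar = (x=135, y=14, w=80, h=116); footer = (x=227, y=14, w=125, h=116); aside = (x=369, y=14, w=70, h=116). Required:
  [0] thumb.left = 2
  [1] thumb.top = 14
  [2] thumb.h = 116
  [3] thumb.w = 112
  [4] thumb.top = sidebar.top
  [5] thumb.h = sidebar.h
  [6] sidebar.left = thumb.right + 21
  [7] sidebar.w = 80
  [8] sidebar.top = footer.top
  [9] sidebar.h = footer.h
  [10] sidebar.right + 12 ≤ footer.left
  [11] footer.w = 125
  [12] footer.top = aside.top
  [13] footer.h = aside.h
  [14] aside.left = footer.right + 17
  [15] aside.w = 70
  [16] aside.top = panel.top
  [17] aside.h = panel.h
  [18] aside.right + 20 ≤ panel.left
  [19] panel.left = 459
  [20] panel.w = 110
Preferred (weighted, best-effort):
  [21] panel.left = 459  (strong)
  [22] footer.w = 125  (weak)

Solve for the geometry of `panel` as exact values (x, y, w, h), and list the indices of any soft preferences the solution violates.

1. panel.y = 14  [aside.top = panel.top]
2. panel.h = 116  [aside.h = panel.h]
3. panel.x = 459  [panel.left = 459]
4. panel.w = 110  [panel.w = 110]

panel = (x=459, y=14, w=110, h=116)
violated soft preferences: none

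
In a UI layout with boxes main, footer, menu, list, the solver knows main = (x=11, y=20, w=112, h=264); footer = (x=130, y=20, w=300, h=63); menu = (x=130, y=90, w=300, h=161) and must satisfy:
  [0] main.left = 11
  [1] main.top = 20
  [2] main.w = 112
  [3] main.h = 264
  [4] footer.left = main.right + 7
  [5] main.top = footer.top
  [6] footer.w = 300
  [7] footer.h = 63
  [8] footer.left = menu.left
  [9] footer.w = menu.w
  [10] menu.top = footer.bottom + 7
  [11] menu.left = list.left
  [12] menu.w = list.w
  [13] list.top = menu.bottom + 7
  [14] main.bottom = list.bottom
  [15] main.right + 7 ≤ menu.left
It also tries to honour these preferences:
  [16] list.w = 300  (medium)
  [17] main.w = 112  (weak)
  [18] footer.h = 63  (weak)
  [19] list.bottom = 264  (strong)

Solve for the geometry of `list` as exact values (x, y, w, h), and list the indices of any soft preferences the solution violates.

1. list.x = 130  [menu.left = list.left]
2. list.w = 300  [menu.w = list.w]
3. list.y = 258  [list.top = menu.bottom + 7]
4. list.h = 26  [main.bottom = list.bottom]

list = (x=130, y=258, w=300, h=26)
violated soft preferences: 19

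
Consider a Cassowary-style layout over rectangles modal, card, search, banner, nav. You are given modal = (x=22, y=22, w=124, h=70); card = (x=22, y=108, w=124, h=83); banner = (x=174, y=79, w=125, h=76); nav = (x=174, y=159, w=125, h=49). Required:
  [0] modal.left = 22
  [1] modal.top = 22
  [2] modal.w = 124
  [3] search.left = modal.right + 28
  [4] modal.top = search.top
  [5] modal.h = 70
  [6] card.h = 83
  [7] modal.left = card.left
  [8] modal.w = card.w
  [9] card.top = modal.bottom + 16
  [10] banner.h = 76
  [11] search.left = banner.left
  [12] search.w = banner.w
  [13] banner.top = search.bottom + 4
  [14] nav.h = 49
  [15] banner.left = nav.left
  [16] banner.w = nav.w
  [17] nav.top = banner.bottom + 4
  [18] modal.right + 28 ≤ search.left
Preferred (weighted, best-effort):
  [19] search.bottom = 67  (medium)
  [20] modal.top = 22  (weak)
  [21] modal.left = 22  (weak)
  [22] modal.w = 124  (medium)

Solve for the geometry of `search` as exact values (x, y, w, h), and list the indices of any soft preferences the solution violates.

1. search.x = 174  [search.left = modal.right + 28]
2. search.y = 22  [modal.top = search.top]
3. search.w = 125  [search.w = banner.w]
4. search.h = 53  [banner.top = search.bottom + 4]

search = (x=174, y=22, w=125, h=53)
violated soft preferences: 19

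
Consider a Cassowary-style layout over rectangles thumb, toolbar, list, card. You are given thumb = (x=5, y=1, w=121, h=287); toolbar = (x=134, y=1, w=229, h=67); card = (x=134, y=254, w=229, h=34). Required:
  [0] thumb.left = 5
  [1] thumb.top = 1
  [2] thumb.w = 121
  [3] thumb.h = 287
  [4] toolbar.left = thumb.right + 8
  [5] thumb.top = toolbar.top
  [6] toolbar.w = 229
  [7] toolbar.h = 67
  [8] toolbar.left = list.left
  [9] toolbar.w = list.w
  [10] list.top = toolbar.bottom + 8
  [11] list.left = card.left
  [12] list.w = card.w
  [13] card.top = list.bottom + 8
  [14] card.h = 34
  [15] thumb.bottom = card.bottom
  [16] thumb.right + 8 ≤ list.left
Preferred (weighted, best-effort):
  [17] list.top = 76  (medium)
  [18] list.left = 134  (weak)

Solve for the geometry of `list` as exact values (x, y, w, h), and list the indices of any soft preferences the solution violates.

list = (x=134, y=76, w=229, h=170)
violated soft preferences: none

1. list.x = 134  [toolbar.left = list.left]
2. list.w = 229  [toolbar.w = list.w]
3. list.y = 76  [list.top = toolbar.bottom + 8]
4. list.h = 170  [card.top = list.bottom + 8]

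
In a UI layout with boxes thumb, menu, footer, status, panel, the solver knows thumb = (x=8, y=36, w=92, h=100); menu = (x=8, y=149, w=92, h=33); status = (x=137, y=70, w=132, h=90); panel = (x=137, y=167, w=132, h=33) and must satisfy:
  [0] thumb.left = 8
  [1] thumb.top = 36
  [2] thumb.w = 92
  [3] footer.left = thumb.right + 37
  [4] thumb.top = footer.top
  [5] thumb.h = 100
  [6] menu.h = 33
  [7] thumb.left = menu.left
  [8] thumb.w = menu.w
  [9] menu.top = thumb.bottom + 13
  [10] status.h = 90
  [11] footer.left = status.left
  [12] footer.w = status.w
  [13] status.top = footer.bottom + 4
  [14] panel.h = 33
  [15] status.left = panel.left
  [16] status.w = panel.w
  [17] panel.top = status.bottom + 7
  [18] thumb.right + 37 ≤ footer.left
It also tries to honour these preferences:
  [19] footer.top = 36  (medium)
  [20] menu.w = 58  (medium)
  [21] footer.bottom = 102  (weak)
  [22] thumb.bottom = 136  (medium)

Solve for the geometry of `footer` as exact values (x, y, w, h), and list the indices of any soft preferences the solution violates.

footer = (x=137, y=36, w=132, h=30)
violated soft preferences: 20, 21

1. footer.x = 137  [footer.left = thumb.right + 37]
2. footer.y = 36  [thumb.top = footer.top]
3. footer.w = 132  [footer.w = status.w]
4. footer.h = 30  [status.top = footer.bottom + 4]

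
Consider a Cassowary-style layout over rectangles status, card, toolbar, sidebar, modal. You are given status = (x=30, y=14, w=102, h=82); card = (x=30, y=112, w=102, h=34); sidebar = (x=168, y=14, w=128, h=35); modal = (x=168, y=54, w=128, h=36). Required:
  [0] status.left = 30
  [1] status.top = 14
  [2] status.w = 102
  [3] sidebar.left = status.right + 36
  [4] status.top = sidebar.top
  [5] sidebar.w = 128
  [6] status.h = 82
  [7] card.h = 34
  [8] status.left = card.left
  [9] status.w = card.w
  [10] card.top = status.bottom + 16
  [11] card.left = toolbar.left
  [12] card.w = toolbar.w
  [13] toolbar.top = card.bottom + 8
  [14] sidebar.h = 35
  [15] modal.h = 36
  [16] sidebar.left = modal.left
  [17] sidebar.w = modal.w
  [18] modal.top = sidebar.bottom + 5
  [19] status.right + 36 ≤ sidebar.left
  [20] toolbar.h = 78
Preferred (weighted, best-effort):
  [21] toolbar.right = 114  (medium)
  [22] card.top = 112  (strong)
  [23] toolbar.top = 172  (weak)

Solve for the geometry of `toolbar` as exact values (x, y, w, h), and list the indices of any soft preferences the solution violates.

1. toolbar.x = 30  [card.left = toolbar.left]
2. toolbar.w = 102  [card.w = toolbar.w]
3. toolbar.y = 154  [toolbar.top = card.bottom + 8]
4. toolbar.h = 78  [toolbar.h = 78]

toolbar = (x=30, y=154, w=102, h=78)
violated soft preferences: 21, 23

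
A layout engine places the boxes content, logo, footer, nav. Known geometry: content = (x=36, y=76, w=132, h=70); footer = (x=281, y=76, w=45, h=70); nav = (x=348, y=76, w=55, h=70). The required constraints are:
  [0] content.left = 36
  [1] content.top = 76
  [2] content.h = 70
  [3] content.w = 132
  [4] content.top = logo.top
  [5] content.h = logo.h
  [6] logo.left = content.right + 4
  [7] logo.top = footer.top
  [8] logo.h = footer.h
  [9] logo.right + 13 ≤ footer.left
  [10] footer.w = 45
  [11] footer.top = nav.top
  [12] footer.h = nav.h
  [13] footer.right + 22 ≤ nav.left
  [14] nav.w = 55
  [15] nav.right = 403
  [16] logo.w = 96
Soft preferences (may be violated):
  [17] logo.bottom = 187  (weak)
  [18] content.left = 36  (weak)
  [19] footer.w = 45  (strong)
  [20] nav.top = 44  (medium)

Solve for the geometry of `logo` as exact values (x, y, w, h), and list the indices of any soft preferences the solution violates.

logo = (x=172, y=76, w=96, h=70)
violated soft preferences: 17, 20

1. logo.y = 76  [content.top = logo.top]
2. logo.h = 70  [content.h = logo.h]
3. logo.x = 172  [logo.left = content.right + 4]
4. logo.w = 96  [logo.w = 96]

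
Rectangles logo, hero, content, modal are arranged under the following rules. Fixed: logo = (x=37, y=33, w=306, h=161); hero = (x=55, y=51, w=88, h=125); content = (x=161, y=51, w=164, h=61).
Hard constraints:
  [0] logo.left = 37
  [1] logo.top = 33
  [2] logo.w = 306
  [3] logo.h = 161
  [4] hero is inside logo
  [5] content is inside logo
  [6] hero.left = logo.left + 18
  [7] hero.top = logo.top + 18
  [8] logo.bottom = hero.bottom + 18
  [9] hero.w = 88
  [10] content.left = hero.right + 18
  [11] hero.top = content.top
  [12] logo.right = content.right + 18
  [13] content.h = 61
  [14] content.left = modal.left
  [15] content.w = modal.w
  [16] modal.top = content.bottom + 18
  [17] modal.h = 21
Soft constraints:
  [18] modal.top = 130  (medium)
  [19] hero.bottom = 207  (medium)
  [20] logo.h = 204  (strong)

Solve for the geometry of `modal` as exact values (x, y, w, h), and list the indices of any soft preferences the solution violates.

modal = (x=161, y=130, w=164, h=21)
violated soft preferences: 19, 20

1. modal.x = 161  [content.left = modal.left]
2. modal.w = 164  [content.w = modal.w]
3. modal.y = 130  [modal.top = content.bottom + 18]
4. modal.h = 21  [modal.h = 21]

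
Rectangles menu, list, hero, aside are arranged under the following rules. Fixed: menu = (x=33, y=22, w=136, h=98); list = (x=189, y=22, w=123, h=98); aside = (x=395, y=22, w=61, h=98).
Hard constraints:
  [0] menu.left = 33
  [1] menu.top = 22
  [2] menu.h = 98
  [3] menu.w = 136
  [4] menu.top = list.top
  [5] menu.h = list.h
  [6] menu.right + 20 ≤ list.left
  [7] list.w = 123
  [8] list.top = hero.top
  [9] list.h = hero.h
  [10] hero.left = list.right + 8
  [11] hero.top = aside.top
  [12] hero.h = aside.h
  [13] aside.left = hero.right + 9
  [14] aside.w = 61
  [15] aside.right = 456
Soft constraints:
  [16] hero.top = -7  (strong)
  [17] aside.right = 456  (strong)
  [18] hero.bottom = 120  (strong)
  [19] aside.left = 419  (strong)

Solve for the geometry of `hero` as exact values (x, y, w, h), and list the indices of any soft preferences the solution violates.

hero = (x=320, y=22, w=66, h=98)
violated soft preferences: 16, 19

1. hero.y = 22  [list.top = hero.top]
2. hero.h = 98  [list.h = hero.h]
3. hero.x = 320  [hero.left = list.right + 8]
4. hero.w = 66  [aside.left = hero.right + 9]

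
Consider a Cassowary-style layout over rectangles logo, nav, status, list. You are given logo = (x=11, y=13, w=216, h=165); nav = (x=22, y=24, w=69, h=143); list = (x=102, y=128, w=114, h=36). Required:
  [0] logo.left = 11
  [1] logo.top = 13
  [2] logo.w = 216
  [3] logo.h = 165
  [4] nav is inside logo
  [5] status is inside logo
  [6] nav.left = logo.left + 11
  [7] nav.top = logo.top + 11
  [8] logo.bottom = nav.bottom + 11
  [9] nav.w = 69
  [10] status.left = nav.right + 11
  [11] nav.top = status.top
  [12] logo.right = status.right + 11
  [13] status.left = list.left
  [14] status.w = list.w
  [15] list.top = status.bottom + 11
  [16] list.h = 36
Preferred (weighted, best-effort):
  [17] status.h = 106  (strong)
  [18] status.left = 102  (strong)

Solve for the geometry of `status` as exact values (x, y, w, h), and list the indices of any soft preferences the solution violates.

1. status.x = 102  [status.left = nav.right + 11]
2. status.y = 24  [nav.top = status.top]
3. status.w = 114  [logo.right = status.right + 11]
4. status.h = 93  [list.top = status.bottom + 11]

status = (x=102, y=24, w=114, h=93)
violated soft preferences: 17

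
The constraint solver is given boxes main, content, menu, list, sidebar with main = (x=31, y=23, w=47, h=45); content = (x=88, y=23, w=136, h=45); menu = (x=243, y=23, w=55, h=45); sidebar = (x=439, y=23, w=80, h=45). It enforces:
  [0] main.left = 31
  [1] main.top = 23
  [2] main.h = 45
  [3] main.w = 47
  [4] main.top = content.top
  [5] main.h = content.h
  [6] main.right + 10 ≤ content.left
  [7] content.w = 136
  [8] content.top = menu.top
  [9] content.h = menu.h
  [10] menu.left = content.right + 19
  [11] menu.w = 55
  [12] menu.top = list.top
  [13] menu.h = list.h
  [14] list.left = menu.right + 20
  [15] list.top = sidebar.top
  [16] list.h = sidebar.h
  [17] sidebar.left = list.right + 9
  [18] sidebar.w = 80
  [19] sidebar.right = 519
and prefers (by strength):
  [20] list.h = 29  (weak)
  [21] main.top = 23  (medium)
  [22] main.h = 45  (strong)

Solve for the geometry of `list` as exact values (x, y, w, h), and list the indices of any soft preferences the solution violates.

list = (x=318, y=23, w=112, h=45)
violated soft preferences: 20

1. list.y = 23  [menu.top = list.top]
2. list.h = 45  [menu.h = list.h]
3. list.x = 318  [list.left = menu.right + 20]
4. list.w = 112  [sidebar.left = list.right + 9]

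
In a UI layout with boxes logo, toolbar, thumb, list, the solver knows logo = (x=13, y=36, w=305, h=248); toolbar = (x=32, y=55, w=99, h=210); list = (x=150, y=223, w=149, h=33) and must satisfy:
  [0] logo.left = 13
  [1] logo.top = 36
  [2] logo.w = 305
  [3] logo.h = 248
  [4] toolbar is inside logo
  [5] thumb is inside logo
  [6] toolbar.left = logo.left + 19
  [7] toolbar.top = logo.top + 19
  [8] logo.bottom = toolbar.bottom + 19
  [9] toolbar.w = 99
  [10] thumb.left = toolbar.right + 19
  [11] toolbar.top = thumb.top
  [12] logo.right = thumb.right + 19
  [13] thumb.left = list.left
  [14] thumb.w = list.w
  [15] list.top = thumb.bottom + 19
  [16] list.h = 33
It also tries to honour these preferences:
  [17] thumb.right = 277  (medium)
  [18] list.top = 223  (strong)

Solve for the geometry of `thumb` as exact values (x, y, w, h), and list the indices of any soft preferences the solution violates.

thumb = (x=150, y=55, w=149, h=149)
violated soft preferences: 17

1. thumb.x = 150  [thumb.left = toolbar.right + 19]
2. thumb.y = 55  [toolbar.top = thumb.top]
3. thumb.w = 149  [logo.right = thumb.right + 19]
4. thumb.h = 149  [list.top = thumb.bottom + 19]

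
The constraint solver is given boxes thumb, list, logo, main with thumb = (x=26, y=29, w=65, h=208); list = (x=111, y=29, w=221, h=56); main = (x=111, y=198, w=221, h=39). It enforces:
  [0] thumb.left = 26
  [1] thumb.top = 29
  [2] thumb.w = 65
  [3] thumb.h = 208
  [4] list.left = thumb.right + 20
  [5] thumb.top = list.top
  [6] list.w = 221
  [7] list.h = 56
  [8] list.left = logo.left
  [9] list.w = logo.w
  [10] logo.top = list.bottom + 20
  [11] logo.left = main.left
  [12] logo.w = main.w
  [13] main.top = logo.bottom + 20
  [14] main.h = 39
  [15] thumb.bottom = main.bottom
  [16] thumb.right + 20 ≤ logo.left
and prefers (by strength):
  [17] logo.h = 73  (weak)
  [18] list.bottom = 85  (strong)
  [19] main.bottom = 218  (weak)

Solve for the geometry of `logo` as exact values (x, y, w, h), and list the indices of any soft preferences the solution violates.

logo = (x=111, y=105, w=221, h=73)
violated soft preferences: 19

1. logo.x = 111  [list.left = logo.left]
2. logo.w = 221  [list.w = logo.w]
3. logo.y = 105  [logo.top = list.bottom + 20]
4. logo.h = 73  [main.top = logo.bottom + 20]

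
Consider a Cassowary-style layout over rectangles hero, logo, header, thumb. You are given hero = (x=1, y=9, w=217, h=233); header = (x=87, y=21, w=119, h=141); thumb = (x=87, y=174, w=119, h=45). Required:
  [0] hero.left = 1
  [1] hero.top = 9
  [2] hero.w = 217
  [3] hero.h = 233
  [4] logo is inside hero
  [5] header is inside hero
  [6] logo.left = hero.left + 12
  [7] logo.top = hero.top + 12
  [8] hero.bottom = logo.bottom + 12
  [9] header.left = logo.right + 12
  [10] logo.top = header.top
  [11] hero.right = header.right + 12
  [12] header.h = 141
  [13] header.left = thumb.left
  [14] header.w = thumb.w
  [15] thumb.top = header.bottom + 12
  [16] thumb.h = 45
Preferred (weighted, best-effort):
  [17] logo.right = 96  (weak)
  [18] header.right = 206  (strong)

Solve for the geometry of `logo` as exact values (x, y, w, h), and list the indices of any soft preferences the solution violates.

1. logo.x = 13  [logo.left = hero.left + 12]
2. logo.y = 21  [logo.top = hero.top + 12]
3. logo.h = 209  [hero.bottom = logo.bottom + 12]
4. logo.w = 62  [header.left = logo.right + 12]

logo = (x=13, y=21, w=62, h=209)
violated soft preferences: 17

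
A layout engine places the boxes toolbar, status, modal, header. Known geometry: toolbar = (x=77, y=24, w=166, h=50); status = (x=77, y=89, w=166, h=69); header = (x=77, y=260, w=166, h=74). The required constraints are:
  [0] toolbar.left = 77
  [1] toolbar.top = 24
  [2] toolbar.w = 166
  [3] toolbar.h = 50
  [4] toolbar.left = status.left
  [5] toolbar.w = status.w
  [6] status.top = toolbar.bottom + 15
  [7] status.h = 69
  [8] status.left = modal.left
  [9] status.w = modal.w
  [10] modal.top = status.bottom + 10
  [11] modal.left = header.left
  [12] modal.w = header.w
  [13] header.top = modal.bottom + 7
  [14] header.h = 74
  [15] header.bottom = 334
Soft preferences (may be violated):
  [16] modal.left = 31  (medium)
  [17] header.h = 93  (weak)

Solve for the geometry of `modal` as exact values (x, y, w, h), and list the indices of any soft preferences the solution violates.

modal = (x=77, y=168, w=166, h=85)
violated soft preferences: 16, 17

1. modal.x = 77  [status.left = modal.left]
2. modal.w = 166  [status.w = modal.w]
3. modal.y = 168  [modal.top = status.bottom + 10]
4. modal.h = 85  [header.top = modal.bottom + 7]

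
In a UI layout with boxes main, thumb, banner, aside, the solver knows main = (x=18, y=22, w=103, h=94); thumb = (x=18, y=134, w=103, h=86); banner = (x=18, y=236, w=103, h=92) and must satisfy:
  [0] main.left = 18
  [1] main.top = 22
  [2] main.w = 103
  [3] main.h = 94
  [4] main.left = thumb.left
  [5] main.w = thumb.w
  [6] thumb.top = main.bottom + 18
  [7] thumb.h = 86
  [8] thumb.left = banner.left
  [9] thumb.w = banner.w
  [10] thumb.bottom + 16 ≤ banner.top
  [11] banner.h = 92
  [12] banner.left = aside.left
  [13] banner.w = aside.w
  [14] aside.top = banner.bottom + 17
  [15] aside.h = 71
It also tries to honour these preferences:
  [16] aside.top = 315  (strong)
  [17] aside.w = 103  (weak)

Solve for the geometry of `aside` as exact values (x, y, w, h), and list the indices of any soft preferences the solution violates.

1. aside.x = 18  [banner.left = aside.left]
2. aside.w = 103  [banner.w = aside.w]
3. aside.y = 345  [aside.top = banner.bottom + 17]
4. aside.h = 71  [aside.h = 71]

aside = (x=18, y=345, w=103, h=71)
violated soft preferences: 16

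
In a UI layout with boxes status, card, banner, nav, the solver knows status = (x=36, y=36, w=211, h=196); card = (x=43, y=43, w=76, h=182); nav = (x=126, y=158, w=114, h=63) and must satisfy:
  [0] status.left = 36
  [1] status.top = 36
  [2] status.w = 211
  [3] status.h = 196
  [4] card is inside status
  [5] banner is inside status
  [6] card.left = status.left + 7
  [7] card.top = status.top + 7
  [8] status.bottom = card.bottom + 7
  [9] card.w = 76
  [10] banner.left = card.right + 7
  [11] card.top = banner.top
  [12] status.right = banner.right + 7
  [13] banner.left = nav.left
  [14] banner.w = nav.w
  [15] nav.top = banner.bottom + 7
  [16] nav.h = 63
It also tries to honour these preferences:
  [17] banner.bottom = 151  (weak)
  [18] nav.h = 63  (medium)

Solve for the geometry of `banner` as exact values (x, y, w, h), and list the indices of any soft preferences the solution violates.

1. banner.x = 126  [banner.left = card.right + 7]
2. banner.y = 43  [card.top = banner.top]
3. banner.w = 114  [status.right = banner.right + 7]
4. banner.h = 108  [nav.top = banner.bottom + 7]

banner = (x=126, y=43, w=114, h=108)
violated soft preferences: none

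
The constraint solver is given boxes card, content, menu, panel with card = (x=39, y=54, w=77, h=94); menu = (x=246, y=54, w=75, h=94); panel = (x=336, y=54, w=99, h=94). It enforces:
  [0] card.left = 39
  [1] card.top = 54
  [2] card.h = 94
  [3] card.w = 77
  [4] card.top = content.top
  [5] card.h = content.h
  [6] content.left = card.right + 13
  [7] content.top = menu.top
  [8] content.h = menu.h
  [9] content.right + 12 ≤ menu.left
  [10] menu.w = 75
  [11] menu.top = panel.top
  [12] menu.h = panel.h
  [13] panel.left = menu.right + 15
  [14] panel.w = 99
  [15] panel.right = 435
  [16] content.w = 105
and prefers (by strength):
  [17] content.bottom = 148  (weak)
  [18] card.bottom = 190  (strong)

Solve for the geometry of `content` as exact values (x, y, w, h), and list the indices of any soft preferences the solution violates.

content = (x=129, y=54, w=105, h=94)
violated soft preferences: 18

1. content.y = 54  [card.top = content.top]
2. content.h = 94  [card.h = content.h]
3. content.x = 129  [content.left = card.right + 13]
4. content.w = 105  [content.w = 105]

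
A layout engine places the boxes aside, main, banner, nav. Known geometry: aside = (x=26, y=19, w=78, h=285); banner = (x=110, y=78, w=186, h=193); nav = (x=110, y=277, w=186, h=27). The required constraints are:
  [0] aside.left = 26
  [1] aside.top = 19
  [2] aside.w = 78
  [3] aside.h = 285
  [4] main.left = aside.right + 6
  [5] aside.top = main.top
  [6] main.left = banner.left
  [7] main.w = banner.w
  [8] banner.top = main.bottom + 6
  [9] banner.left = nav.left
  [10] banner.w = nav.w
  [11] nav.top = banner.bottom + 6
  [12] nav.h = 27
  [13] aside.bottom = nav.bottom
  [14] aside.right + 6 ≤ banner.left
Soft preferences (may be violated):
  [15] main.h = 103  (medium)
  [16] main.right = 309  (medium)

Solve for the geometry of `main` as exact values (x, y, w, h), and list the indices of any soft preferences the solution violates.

1. main.x = 110  [main.left = aside.right + 6]
2. main.y = 19  [aside.top = main.top]
3. main.w = 186  [main.w = banner.w]
4. main.h = 53  [banner.top = main.bottom + 6]

main = (x=110, y=19, w=186, h=53)
violated soft preferences: 15, 16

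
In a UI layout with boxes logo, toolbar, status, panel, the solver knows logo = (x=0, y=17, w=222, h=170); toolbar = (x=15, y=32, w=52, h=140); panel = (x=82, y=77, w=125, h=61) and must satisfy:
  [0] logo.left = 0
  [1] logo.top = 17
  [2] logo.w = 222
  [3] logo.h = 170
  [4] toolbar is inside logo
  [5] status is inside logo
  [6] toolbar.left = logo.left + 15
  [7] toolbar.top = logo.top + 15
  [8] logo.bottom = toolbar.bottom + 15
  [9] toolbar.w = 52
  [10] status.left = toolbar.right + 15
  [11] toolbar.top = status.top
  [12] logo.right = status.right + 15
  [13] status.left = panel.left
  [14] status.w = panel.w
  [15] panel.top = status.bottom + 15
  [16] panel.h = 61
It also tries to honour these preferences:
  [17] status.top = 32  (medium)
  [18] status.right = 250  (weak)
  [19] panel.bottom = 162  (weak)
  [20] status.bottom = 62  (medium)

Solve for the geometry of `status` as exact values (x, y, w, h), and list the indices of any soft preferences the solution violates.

status = (x=82, y=32, w=125, h=30)
violated soft preferences: 18, 19

1. status.x = 82  [status.left = toolbar.right + 15]
2. status.y = 32  [toolbar.top = status.top]
3. status.w = 125  [logo.right = status.right + 15]
4. status.h = 30  [panel.top = status.bottom + 15]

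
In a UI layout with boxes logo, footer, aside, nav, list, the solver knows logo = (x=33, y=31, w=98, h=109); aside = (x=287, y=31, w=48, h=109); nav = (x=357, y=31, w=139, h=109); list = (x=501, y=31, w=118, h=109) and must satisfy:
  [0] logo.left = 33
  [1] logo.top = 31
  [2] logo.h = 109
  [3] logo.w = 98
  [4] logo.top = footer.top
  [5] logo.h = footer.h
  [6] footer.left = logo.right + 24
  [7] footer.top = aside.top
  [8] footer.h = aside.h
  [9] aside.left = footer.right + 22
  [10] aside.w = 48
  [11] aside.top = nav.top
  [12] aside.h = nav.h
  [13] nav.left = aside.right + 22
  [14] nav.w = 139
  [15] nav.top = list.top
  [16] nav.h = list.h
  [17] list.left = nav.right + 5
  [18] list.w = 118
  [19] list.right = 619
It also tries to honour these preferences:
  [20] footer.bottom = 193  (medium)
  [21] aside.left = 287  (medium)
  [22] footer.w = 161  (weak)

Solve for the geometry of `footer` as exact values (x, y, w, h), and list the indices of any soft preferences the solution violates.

footer = (x=155, y=31, w=110, h=109)
violated soft preferences: 20, 22

1. footer.y = 31  [logo.top = footer.top]
2. footer.h = 109  [logo.h = footer.h]
3. footer.x = 155  [footer.left = logo.right + 24]
4. footer.w = 110  [aside.left = footer.right + 22]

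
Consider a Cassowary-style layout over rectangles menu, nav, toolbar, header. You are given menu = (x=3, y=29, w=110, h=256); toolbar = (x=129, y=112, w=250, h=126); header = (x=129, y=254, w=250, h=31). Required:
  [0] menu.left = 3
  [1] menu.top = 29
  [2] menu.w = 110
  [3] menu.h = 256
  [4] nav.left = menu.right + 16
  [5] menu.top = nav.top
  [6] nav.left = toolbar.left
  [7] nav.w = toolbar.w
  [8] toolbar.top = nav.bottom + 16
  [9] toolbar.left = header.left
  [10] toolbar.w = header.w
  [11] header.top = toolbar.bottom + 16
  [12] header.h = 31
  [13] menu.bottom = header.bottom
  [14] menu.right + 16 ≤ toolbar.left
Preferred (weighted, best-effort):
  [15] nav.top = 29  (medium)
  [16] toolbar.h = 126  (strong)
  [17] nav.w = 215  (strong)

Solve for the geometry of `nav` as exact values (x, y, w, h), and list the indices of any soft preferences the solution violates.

nav = (x=129, y=29, w=250, h=67)
violated soft preferences: 17

1. nav.x = 129  [nav.left = menu.right + 16]
2. nav.y = 29  [menu.top = nav.top]
3. nav.w = 250  [nav.w = toolbar.w]
4. nav.h = 67  [toolbar.top = nav.bottom + 16]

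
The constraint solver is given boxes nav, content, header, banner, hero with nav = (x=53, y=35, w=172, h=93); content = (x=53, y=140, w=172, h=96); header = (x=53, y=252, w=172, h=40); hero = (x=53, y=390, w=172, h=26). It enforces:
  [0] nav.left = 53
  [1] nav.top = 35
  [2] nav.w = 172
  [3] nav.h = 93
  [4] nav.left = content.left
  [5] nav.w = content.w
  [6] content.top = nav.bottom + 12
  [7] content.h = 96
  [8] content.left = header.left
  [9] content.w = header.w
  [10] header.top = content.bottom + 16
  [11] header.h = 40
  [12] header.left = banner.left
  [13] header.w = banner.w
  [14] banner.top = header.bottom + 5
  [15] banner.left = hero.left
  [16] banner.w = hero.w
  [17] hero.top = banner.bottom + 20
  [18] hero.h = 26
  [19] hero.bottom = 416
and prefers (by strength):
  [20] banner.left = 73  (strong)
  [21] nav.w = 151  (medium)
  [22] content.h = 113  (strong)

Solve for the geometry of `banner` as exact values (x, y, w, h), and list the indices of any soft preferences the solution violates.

banner = (x=53, y=297, w=172, h=73)
violated soft preferences: 20, 21, 22

1. banner.x = 53  [header.left = banner.left]
2. banner.w = 172  [header.w = banner.w]
3. banner.y = 297  [banner.top = header.bottom + 5]
4. banner.h = 73  [hero.top = banner.bottom + 20]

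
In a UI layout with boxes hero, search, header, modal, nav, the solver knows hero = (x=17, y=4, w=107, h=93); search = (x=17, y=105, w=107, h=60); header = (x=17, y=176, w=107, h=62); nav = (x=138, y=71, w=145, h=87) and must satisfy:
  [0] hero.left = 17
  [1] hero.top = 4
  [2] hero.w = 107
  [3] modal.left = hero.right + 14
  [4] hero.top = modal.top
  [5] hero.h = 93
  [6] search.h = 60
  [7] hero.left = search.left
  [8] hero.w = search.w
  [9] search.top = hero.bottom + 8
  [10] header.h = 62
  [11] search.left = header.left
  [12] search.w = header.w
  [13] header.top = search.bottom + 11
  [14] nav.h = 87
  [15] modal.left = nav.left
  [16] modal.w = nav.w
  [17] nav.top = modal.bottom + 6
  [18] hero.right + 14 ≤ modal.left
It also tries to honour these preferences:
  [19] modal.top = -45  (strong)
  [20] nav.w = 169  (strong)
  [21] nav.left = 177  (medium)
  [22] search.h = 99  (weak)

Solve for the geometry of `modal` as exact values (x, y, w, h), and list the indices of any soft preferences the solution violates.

1. modal.x = 138  [modal.left = hero.right + 14]
2. modal.y = 4  [hero.top = modal.top]
3. modal.w = 145  [modal.w = nav.w]
4. modal.h = 61  [nav.top = modal.bottom + 6]

modal = (x=138, y=4, w=145, h=61)
violated soft preferences: 19, 20, 21, 22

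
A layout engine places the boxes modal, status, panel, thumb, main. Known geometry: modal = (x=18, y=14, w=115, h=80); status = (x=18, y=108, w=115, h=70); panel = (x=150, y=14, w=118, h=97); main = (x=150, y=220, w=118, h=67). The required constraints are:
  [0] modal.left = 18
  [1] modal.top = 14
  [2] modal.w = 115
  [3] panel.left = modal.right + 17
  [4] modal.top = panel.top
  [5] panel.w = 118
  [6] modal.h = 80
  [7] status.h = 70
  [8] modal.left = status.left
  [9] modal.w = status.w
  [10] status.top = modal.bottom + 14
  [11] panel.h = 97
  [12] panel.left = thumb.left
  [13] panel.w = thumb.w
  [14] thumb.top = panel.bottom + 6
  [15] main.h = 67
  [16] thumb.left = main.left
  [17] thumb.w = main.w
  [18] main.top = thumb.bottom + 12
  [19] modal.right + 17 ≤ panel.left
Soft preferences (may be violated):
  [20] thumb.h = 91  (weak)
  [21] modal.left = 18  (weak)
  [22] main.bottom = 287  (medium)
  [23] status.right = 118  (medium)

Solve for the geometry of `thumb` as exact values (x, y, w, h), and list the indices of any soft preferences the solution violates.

1. thumb.x = 150  [panel.left = thumb.left]
2. thumb.w = 118  [panel.w = thumb.w]
3. thumb.y = 117  [thumb.top = panel.bottom + 6]
4. thumb.h = 91  [main.top = thumb.bottom + 12]

thumb = (x=150, y=117, w=118, h=91)
violated soft preferences: 23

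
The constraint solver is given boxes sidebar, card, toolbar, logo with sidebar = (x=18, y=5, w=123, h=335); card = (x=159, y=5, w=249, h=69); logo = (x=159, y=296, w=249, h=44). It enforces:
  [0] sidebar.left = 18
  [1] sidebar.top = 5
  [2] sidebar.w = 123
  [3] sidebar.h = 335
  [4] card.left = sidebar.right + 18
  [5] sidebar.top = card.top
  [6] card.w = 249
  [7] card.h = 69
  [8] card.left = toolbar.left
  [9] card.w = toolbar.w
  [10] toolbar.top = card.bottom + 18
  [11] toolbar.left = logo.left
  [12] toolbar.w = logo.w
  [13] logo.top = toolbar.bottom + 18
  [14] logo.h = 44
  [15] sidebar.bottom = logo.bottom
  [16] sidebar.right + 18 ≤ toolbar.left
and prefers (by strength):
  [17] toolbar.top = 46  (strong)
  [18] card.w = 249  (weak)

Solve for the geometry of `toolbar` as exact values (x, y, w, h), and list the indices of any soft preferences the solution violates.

1. toolbar.x = 159  [card.left = toolbar.left]
2. toolbar.w = 249  [card.w = toolbar.w]
3. toolbar.y = 92  [toolbar.top = card.bottom + 18]
4. toolbar.h = 186  [logo.top = toolbar.bottom + 18]

toolbar = (x=159, y=92, w=249, h=186)
violated soft preferences: 17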